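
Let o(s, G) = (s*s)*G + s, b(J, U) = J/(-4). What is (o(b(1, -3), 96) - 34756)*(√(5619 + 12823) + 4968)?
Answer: -172639242 - 139001*√18442/4 ≈ -1.7736e+8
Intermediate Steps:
b(J, U) = -J/4 (b(J, U) = J*(-¼) = -J/4)
o(s, G) = s + G*s² (o(s, G) = s²*G + s = G*s² + s = s + G*s²)
(o(b(1, -3), 96) - 34756)*(√(5619 + 12823) + 4968) = ((-¼*1)*(1 + 96*(-¼*1)) - 34756)*(√(5619 + 12823) + 4968) = (-(1 + 96*(-¼))/4 - 34756)*(√18442 + 4968) = (-(1 - 24)/4 - 34756)*(4968 + √18442) = (-¼*(-23) - 34756)*(4968 + √18442) = (23/4 - 34756)*(4968 + √18442) = -139001*(4968 + √18442)/4 = -172639242 - 139001*√18442/4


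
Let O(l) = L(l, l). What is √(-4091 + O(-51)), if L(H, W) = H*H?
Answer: I*√1490 ≈ 38.601*I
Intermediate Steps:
L(H, W) = H²
O(l) = l²
√(-4091 + O(-51)) = √(-4091 + (-51)²) = √(-4091 + 2601) = √(-1490) = I*√1490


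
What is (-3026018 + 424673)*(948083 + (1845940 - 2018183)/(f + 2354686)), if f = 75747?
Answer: -5994154517000301120/2430433 ≈ -2.4663e+12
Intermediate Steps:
(-3026018 + 424673)*(948083 + (1845940 - 2018183)/(f + 2354686)) = (-3026018 + 424673)*(948083 + (1845940 - 2018183)/(75747 + 2354686)) = -2601345*(948083 - 172243/2430433) = -2601345*2304252037696/2430433 = -5994154517000301120/2430433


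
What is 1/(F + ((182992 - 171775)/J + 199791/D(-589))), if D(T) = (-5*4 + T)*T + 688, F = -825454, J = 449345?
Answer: -161489650205/133302183913964762 ≈ -1.2115e-6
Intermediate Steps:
D(T) = 688 + T*(-20 + T) (D(T) = (-20 + T)*T + 688 = T*(-20 + T) + 688 = 688 + T*(-20 + T))
1/(F + ((182992 - 171775)/J + 199791/D(-589))) = 1/(-825454 + ((182992 - 171775)/449345 + 199791/(688 + (-589)**2 - 20*(-589)))) = 1/(-825454 + (11217*(1/449345) + 199791/(688 + 346921 + 11780))) = 1/(-825454 + (11217/449345 + 199791/359389)) = 1/(-825454 + 93806353308/161489650205) = 1/(-133302183913964762/161489650205) = -161489650205/133302183913964762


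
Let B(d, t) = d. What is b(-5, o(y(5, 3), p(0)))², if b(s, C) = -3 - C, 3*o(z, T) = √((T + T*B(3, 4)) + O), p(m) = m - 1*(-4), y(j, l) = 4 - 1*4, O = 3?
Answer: (9 + √19)²/9 ≈ 19.829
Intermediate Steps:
y(j, l) = 0 (y(j, l) = 4 - 4 = 0)
p(m) = 4 + m (p(m) = m + 4 = 4 + m)
o(z, T) = √(3 + 4*T)/3 (o(z, T) = √((T + T*3) + 3)/3 = √((T + 3*T) + 3)/3 = √(4*T + 3)/3 = √(3 + 4*T)/3)
b(-5, o(y(5, 3), p(0)))² = (-3 - √(3 + 4*(4 + 0))/3)² = (-3 - √(3 + 4*4)/3)² = (-3 - √(3 + 16)/3)² = (-3 - √19/3)²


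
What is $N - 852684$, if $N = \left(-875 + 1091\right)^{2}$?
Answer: $-806028$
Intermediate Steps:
$N = 46656$ ($N = 216^{2} = 46656$)
$N - 852684 = 46656 - 852684 = -806028$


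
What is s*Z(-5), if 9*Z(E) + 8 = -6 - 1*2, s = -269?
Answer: 4304/9 ≈ 478.22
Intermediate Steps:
Z(E) = -16/9 (Z(E) = -8/9 + (-6 - 1*2)/9 = -8/9 + (-6 - 2)/9 = -8/9 + (⅑)*(-8) = -8/9 - 8/9 = -16/9)
s*Z(-5) = -269*(-16/9) = 4304/9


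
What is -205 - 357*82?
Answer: -29479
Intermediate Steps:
-205 - 357*82 = -205 - 29274 = -29479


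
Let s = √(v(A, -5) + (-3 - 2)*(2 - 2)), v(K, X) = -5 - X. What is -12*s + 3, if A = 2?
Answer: 3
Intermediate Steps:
s = 0 (s = √((-5 - 1*(-5)) + (-3 - 2)*(2 - 2)) = √((-5 + 5) - 5*0) = √(0 + 0) = √0 = 0)
-12*s + 3 = -12*0 + 3 = 0 + 3 = 3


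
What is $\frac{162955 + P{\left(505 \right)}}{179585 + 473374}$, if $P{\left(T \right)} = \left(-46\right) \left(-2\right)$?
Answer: $\frac{54349}{217653} \approx 0.2497$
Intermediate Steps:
$P{\left(T \right)} = 92$
$\frac{162955 + P{\left(505 \right)}}{179585 + 473374} = \frac{162955 + 92}{179585 + 473374} = \frac{163047}{652959} = 163047 \cdot \frac{1}{652959} = \frac{54349}{217653}$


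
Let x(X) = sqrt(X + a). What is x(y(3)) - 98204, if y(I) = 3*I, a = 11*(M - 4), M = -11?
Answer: -98204 + 2*I*sqrt(39) ≈ -98204.0 + 12.49*I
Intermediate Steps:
a = -165 (a = 11*(-11 - 4) = 11*(-15) = -165)
x(X) = sqrt(-165 + X) (x(X) = sqrt(X - 165) = sqrt(-165 + X))
x(y(3)) - 98204 = sqrt(-165 + 3*3) - 98204 = sqrt(-165 + 9) - 98204 = sqrt(-156) - 98204 = 2*I*sqrt(39) - 98204 = -98204 + 2*I*sqrt(39)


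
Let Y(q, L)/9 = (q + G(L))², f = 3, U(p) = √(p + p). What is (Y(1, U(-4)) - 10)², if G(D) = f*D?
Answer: 397873 - 140184*I*√2 ≈ 3.9787e+5 - 1.9825e+5*I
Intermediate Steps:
U(p) = √2*√p (U(p) = √(2*p) = √2*√p)
G(D) = 3*D
Y(q, L) = 9*(q + 3*L)²
(Y(1, U(-4)) - 10)² = (9*(1 + 3*(√2*√(-4)))² - 10)² = (9*(1 + 3*(√2*(2*I)))² - 10)² = (9*(1 + 3*(2*I*√2))² - 10)² = (9*(1 + 6*I*√2)² - 10)² = (-10 + 9*(1 + 6*I*√2)²)²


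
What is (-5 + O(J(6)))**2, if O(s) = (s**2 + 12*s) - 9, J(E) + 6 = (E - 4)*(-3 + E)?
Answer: 196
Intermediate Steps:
J(E) = -6 + (-4 + E)*(-3 + E) (J(E) = -6 + (E - 4)*(-3 + E) = -6 + (-4 + E)*(-3 + E))
O(s) = -9 + s**2 + 12*s
(-5 + O(J(6)))**2 = (-5 + (-9 + (6 + 6**2 - 7*6)**2 + 12*(6 + 6**2 - 7*6)))**2 = (-5 + (-9 + (6 + 36 - 42)**2 + 12*(6 + 36 - 42)))**2 = (-5 + (-9 + 0**2 + 12*0))**2 = (-5 + (-9 + 0 + 0))**2 = (-5 - 9)**2 = (-14)**2 = 196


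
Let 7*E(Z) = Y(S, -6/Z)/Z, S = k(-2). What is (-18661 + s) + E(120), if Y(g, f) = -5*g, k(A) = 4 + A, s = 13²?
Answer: -1553329/84 ≈ -18492.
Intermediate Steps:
s = 169
S = 2 (S = 4 - 2 = 2)
E(Z) = -10/(7*Z) (E(Z) = ((-5*2)/Z)/7 = (-10/Z)/7 = -10/(7*Z))
(-18661 + s) + E(120) = (-18661 + 169) - 10/7/120 = -18492 - 10/7*1/120 = -18492 - 1/84 = -1553329/84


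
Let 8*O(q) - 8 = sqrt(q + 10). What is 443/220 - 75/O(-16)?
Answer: -102499/1540 + 60*I*sqrt(6)/7 ≈ -66.558 + 20.996*I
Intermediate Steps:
O(q) = 1 + sqrt(10 + q)/8 (O(q) = 1 + sqrt(q + 10)/8 = 1 + sqrt(10 + q)/8)
443/220 - 75/O(-16) = 443/220 - 75/(1 + sqrt(10 - 16)/8) = 443*(1/220) - 75/(1 + sqrt(-6)/8) = 443/220 - 75/(1 + (I*sqrt(6))/8) = 443/220 - 75/(1 + I*sqrt(6)/8)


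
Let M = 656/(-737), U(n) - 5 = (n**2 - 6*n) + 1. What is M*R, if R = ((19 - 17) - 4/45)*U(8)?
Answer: -112832/3015 ≈ -37.424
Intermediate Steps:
U(n) = 6 + n**2 - 6*n (U(n) = 5 + ((n**2 - 6*n) + 1) = 5 + (1 + n**2 - 6*n) = 6 + n**2 - 6*n)
R = 1892/45 (R = ((19 - 17) - 4/45)*(6 + 8**2 - 6*8) = (2 - 4*1/45)*(6 + 64 - 48) = (2 - 4/45)*22 = (86/45)*22 = 1892/45 ≈ 42.044)
M = -656/737 (M = 656*(-1/737) = -656/737 ≈ -0.89009)
M*R = -656/737*1892/45 = -112832/3015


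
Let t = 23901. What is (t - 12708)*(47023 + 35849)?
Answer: 927586296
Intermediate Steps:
(t - 12708)*(47023 + 35849) = (23901 - 12708)*(47023 + 35849) = 11193*82872 = 927586296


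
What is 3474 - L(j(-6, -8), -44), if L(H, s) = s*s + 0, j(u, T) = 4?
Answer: 1538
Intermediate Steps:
L(H, s) = s² (L(H, s) = s² + 0 = s²)
3474 - L(j(-6, -8), -44) = 3474 - 1*(-44)² = 3474 - 1*1936 = 3474 - 1936 = 1538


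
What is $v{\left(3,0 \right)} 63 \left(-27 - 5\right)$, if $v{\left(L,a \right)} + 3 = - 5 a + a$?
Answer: $6048$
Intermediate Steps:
$v{\left(L,a \right)} = -3 - 4 a$ ($v{\left(L,a \right)} = -3 + \left(- 5 a + a\right) = -3 - 4 a$)
$v{\left(3,0 \right)} 63 \left(-27 - 5\right) = \left(-3 - 0\right) 63 \left(-27 - 5\right) = \left(-3 + 0\right) 63 \left(-27 - 5\right) = \left(-3\right) 63 \left(-32\right) = \left(-189\right) \left(-32\right) = 6048$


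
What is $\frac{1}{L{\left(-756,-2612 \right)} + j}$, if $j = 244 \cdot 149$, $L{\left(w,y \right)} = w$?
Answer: $\frac{1}{35600} \approx 2.809 \cdot 10^{-5}$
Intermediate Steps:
$j = 36356$
$\frac{1}{L{\left(-756,-2612 \right)} + j} = \frac{1}{-756 + 36356} = \frac{1}{35600}$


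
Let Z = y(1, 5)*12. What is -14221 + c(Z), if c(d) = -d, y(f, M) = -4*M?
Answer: -13981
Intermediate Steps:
Z = -240 (Z = -4*5*12 = -20*12 = -240)
-14221 + c(Z) = -14221 - 1*(-240) = -14221 + 240 = -13981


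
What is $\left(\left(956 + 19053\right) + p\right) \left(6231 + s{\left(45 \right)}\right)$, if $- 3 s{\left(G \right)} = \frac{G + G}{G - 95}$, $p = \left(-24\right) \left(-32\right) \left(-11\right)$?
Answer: $\frac{360217638}{5} \approx 7.2044 \cdot 10^{7}$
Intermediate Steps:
$p = -8448$ ($p = 768 \left(-11\right) = -8448$)
$s{\left(G \right)} = - \frac{2 G}{3 \left(-95 + G\right)}$ ($s{\left(G \right)} = - \frac{\left(G + G\right) \frac{1}{G - 95}}{3} = - \frac{2 G \frac{1}{-95 + G}}{3} = - \frac{2 G}{3 \left(-95 + G\right)}$)
$\left(\left(956 + 19053\right) + p\right) \left(6231 + s{\left(45 \right)}\right) = \left(\left(956 + 19053\right) - 8448\right) \left(6231 - \frac{90}{-285 + 3 \cdot 45}\right) = \left(20009 - 8448\right) \left(6231 - \frac{90}{-285 + 135}\right) = 11561 \left(6231 - \frac{90}{-150}\right) = 11561 \left(6231 - 90 \left(- \frac{1}{150}\right)\right) = 11561 \left(6231 + \frac{3}{5}\right) = 11561 \cdot \frac{31158}{5} = \frac{360217638}{5}$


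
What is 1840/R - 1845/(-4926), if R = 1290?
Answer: 381463/211818 ≈ 1.8009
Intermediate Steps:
1840/R - 1845/(-4926) = 1840/1290 - 1845/(-4926) = 1840*(1/1290) - 1845*(-1/4926) = 184/129 + 615/1642 = 381463/211818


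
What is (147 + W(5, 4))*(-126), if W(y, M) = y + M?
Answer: -19656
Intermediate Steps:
W(y, M) = M + y
(147 + W(5, 4))*(-126) = (147 + (4 + 5))*(-126) = (147 + 9)*(-126) = 156*(-126) = -19656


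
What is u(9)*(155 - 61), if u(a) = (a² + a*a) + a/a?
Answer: 15322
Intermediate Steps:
u(a) = 1 + 2*a² (u(a) = (a² + a²) + 1 = 2*a² + 1 = 1 + 2*a²)
u(9)*(155 - 61) = (1 + 2*9²)*(155 - 61) = (1 + 2*81)*94 = (1 + 162)*94 = 163*94 = 15322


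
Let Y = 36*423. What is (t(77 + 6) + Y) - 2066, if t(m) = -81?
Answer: 13081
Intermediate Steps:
Y = 15228
(t(77 + 6) + Y) - 2066 = (-81 + 15228) - 2066 = 15147 - 2066 = 13081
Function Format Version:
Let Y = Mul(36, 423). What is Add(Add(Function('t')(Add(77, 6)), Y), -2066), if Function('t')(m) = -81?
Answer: 13081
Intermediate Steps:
Y = 15228
Add(Add(Function('t')(Add(77, 6)), Y), -2066) = Add(Add(-81, 15228), -2066) = Add(15147, -2066) = 13081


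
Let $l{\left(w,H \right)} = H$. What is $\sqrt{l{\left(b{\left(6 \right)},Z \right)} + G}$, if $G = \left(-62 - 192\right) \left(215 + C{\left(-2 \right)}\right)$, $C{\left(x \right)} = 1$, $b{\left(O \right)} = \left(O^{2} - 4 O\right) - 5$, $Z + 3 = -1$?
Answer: $2 i \sqrt{13717} \approx 234.24 i$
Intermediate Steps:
$Z = -4$ ($Z = -3 - 1 = -4$)
$b{\left(O \right)} = -5 + O^{2} - 4 O$
$G = -54864$ ($G = \left(-62 - 192\right) \left(215 + 1\right) = \left(-254\right) 216 = -54864$)
$\sqrt{l{\left(b{\left(6 \right)},Z \right)} + G} = \sqrt{-4 - 54864} = \sqrt{-54868} = 2 i \sqrt{13717}$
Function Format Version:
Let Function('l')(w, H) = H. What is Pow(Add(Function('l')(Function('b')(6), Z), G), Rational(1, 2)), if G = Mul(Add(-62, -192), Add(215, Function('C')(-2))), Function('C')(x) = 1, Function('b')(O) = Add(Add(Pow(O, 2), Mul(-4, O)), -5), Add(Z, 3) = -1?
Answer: Mul(2, I, Pow(13717, Rational(1, 2))) ≈ Mul(234.24, I)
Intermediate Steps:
Z = -4 (Z = Add(-3, -1) = -4)
Function('b')(O) = Add(-5, Pow(O, 2), Mul(-4, O))
G = -54864 (G = Mul(Add(-62, -192), Add(215, 1)) = Mul(-254, 216) = -54864)
Pow(Add(Function('l')(Function('b')(6), Z), G), Rational(1, 2)) = Pow(Add(-4, -54864), Rational(1, 2)) = Pow(-54868, Rational(1, 2)) = Mul(2, I, Pow(13717, Rational(1, 2)))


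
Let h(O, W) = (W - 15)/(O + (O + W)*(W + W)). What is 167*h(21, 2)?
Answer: -2171/113 ≈ -19.212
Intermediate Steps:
h(O, W) = (-15 + W)/(O + 2*W*(O + W)) (h(O, W) = (-15 + W)/(O + (O + W)*(2*W)) = (-15 + W)/(O + 2*W*(O + W)))
167*h(21, 2) = 167*((-15 + 2)/(21 + 2*2² + 2*21*2)) = 167*(-13/(21 + 2*4 + 84)) = 167*(-13/(21 + 8 + 84)) = 167*(-13/113) = -2171/113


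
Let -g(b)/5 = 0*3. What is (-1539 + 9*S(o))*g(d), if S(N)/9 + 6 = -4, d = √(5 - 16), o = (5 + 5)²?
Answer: 0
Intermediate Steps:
o = 100 (o = 10² = 100)
d = I*√11 (d = √(-11) = I*√11 ≈ 3.3166*I)
S(N) = -90 (S(N) = -54 + 9*(-4) = -54 - 36 = -90)
g(b) = 0 (g(b) = -0*3 = -5*0 = 0)
(-1539 + 9*S(o))*g(d) = (-1539 + 9*(-90))*0 = (-1539 - 810)*0 = -2349*0 = 0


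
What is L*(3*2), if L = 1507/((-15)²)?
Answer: 3014/75 ≈ 40.187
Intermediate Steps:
L = 1507/225 ≈ 6.6978
L*(3*2) = 1507*(3*2)/225 = (1507/225)*6 = 3014/75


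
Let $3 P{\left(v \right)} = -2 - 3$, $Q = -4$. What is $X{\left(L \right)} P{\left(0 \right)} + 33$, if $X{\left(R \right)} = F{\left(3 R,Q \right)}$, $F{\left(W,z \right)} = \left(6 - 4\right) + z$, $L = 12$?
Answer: $\frac{109}{3} \approx 36.333$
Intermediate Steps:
$P{\left(v \right)} = - \frac{5}{3}$ ($P{\left(v \right)} = \frac{-2 - 3}{3} = \frac{1}{3} \left(-5\right) = - \frac{5}{3}$)
$F{\left(W,z \right)} = 2 + z$
$X{\left(R \right)} = -2$ ($X{\left(R \right)} = 2 - 4 = -2$)
$X{\left(L \right)} P{\left(0 \right)} + 33 = \left(-2\right) \left(- \frac{5}{3}\right) + 33 = \frac{10}{3} + 33 = \frac{109}{3}$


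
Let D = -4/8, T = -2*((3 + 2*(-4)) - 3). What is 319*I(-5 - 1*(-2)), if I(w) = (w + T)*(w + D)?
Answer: -29029/2 ≈ -14515.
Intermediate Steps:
T = 16 (T = -2*((3 - 8) - 3) = -2*(-5 - 3) = -2*(-8) = 16)
D = -1/2 (D = -4*1/8 = -1/2 ≈ -0.50000)
I(w) = (16 + w)*(-1/2 + w) (I(w) = (w + 16)*(w - 1/2) = (16 + w)*(-1/2 + w))
319*I(-5 - 1*(-2)) = 319*(-8 + (-5 - 1*(-2))**2 + 31*(-5 - 1*(-2))/2) = 319*(-8 + (-5 + 2)**2 + 31*(-5 + 2)/2) = 319*(-8 + (-3)**2 + (31/2)*(-3)) = 319*(-8 + 9 - 93/2) = 319*(-91/2) = -29029/2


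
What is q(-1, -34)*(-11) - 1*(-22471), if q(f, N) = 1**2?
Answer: 22460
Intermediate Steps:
q(f, N) = 1
q(-1, -34)*(-11) - 1*(-22471) = 1*(-11) - 1*(-22471) = -11 + 22471 = 22460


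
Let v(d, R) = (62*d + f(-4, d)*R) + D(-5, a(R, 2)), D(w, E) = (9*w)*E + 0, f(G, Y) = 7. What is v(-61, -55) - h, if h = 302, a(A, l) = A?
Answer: -1994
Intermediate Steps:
D(w, E) = 9*E*w (D(w, E) = 9*E*w + 0 = 9*E*w)
v(d, R) = -38*R + 62*d (v(d, R) = (62*d + 7*R) + 9*R*(-5) = (7*R + 62*d) - 45*R = -38*R + 62*d)
v(-61, -55) - h = (-38*(-55) + 62*(-61)) - 1*302 = (2090 - 3782) - 302 = -1692 - 302 = -1994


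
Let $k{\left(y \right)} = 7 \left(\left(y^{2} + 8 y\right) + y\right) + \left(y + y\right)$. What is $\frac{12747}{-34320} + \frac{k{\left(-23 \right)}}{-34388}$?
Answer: $- \frac{42843533}{98349680} \approx -0.43562$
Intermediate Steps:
$k{\left(y \right)} = 7 y^{2} + 65 y$ ($k{\left(y \right)} = 7 \left(y^{2} + 9 y\right) + 2 y = \left(7 y^{2} + 63 y\right) + 2 y = 7 y^{2} + 65 y$)
$\frac{12747}{-34320} + \frac{k{\left(-23 \right)}}{-34388} = \frac{12747}{-34320} + \frac{\left(-23\right) \left(65 + 7 \left(-23\right)\right)}{-34388} = 12747 \left(- \frac{1}{34320}\right) + - 23 \left(65 - 161\right) \left(- \frac{1}{34388}\right) = - \frac{4249}{11440} + \left(-23\right) \left(-96\right) \left(- \frac{1}{34388}\right) = - \frac{4249}{11440} + 2208 \left(- \frac{1}{34388}\right) = - \frac{4249}{11440} - \frac{552}{8597} = - \frac{42843533}{98349680}$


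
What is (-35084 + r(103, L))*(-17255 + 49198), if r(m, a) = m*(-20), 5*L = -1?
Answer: -1186490792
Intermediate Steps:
L = -⅕ (L = (⅕)*(-1) = -⅕ ≈ -0.20000)
r(m, a) = -20*m
(-35084 + r(103, L))*(-17255 + 49198) = (-35084 - 20*103)*(-17255 + 49198) = (-35084 - 2060)*31943 = -37144*31943 = -1186490792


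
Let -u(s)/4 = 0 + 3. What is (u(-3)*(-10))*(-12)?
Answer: -1440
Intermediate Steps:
u(s) = -12 (u(s) = -4*(0 + 3) = -4*3 = -12)
(u(-3)*(-10))*(-12) = -12*(-10)*(-12) = 120*(-12) = -1440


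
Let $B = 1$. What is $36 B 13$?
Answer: $468$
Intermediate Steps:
$36 B 13 = 36 \cdot 1 \cdot 13 = 36 \cdot 13 = 468$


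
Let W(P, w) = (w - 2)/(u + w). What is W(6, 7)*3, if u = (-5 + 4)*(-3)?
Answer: 3/2 ≈ 1.5000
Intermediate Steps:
u = 3 (u = -1*(-3) = 3)
W(P, w) = (-2 + w)/(3 + w) (W(P, w) = (w - 2)/(3 + w) = (-2 + w)/(3 + w))
W(6, 7)*3 = ((-2 + 7)/(3 + 7))*3 = (5/10)*3 = ((1/10)*5)*3 = (1/2)*3 = 3/2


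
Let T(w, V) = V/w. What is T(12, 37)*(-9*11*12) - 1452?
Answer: -5115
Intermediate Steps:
T(12, 37)*(-9*11*12) - 1452 = (37/12)*(-9*11*12) - 1452 = (37*(1/12))*(-99*12) - 1452 = (37/12)*(-1188) - 1452 = -3663 - 1452 = -5115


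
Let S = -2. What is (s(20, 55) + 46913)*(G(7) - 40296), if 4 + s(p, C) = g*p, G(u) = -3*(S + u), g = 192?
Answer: -2045742939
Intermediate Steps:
G(u) = 6 - 3*u (G(u) = -3*(-2 + u) = 6 - 3*u)
s(p, C) = -4 + 192*p
(s(20, 55) + 46913)*(G(7) - 40296) = ((-4 + 192*20) + 46913)*((6 - 3*7) - 40296) = ((-4 + 3840) + 46913)*((6 - 21) - 40296) = (3836 + 46913)*(-15 - 40296) = 50749*(-40311) = -2045742939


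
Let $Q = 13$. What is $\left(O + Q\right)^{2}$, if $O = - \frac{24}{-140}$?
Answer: $\frac{212521}{1225} \approx 173.49$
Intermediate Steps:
$O = \frac{6}{35}$ ($O = \left(-24\right) \left(- \frac{1}{140}\right) = \frac{6}{35} \approx 0.17143$)
$\left(O + Q\right)^{2} = \left(\frac{6}{35} + 13\right)^{2} = \left(\frac{461}{35}\right)^{2} = \frac{212521}{1225}$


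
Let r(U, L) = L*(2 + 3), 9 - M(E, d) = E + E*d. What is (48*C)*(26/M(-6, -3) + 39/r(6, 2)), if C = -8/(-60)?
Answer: -2288/75 ≈ -30.507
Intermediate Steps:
M(E, d) = 9 - E - E*d (M(E, d) = 9 - (E + E*d) = 9 + (-E - E*d) = 9 - E - E*d)
r(U, L) = 5*L (r(U, L) = L*5 = 5*L)
C = 2/15 (C = -8*(-1/60) = 2/15 ≈ 0.13333)
(48*C)*(26/M(-6, -3) + 39/r(6, 2)) = (48*(2/15))*(26/(9 - 1*(-6) - 1*(-6)*(-3)) + 39/((5*2))) = 32*(26/(9 + 6 - 18) + 39/10)/5 = 32*(26/(-3) + 39*(⅒))/5 = 32*(26*(-⅓) + 39/10)/5 = 32*(-26/3 + 39/10)/5 = (32/5)*(-143/30) = -2288/75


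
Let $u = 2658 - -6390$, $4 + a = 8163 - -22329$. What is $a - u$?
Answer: $21440$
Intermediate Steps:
$a = 30488$ ($a = -4 + \left(8163 - -22329\right) = -4 + \left(8163 + 22329\right) = -4 + 30492 = 30488$)
$u = 9048$ ($u = 2658 + 6390 = 9048$)
$a - u = 30488 - 9048 = 21440$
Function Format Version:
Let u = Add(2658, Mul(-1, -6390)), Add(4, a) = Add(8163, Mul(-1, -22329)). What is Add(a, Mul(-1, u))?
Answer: 21440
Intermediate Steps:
a = 30488 (a = Add(-4, Add(8163, Mul(-1, -22329))) = Add(-4, Add(8163, 22329)) = Add(-4, 30492) = 30488)
u = 9048 (u = Add(2658, 6390) = 9048)
Add(a, Mul(-1, u)) = Add(30488, Mul(-1, 9048)) = Add(30488, -9048) = 21440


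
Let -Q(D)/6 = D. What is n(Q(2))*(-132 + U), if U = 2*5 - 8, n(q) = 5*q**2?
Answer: -93600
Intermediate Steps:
Q(D) = -6*D
U = 2 (U = 10 - 8 = 2)
n(Q(2))*(-132 + U) = (5*(-6*2)**2)*(-132 + 2) = (5*(-12)**2)*(-130) = (5*144)*(-130) = 720*(-130) = -93600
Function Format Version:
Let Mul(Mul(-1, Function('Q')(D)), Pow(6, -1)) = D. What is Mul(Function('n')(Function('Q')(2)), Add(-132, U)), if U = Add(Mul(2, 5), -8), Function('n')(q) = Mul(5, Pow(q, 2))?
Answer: -93600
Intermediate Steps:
Function('Q')(D) = Mul(-6, D)
U = 2 (U = Add(10, -8) = 2)
Mul(Function('n')(Function('Q')(2)), Add(-132, U)) = Mul(Mul(5, Pow(Mul(-6, 2), 2)), Add(-132, 2)) = Mul(Mul(5, Pow(-12, 2)), -130) = Mul(Mul(5, 144), -130) = Mul(720, -130) = -93600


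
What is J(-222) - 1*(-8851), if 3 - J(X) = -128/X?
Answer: 982730/111 ≈ 8853.4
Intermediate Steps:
J(X) = 3 + 128/X (J(X) = 3 - (-128)/X = 3 + 128/X)
J(-222) - 1*(-8851) = (3 + 128/(-222)) - 1*(-8851) = (3 + 128*(-1/222)) + 8851 = (3 - 64/111) + 8851 = 269/111 + 8851 = 982730/111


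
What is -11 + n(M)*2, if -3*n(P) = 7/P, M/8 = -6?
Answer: -785/72 ≈ -10.903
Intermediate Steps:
M = -48 (M = 8*(-6) = -48)
n(P) = -7/(3*P)
-11 + n(M)*2 = -11 - 7/3/(-48)*2 = -11 - 7/3*(-1/48)*2 = -11 + (7/144)*2 = -11 + 7/72 = -785/72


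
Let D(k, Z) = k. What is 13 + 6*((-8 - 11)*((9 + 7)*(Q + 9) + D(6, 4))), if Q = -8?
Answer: -2495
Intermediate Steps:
13 + 6*((-8 - 11)*((9 + 7)*(Q + 9) + D(6, 4))) = 13 + 6*((-8 - 11)*((9 + 7)*(-8 + 9) + 6)) = 13 + 6*(-19*(16*1 + 6)) = 13 + 6*(-19*(16 + 6)) = 13 + 6*(-19*22) = 13 + 6*(-418) = 13 - 2508 = -2495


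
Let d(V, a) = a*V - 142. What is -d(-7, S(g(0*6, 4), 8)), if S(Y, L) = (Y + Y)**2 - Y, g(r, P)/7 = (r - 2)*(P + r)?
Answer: 88342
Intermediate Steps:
g(r, P) = 7*(-2 + r)*(P + r) (g(r, P) = 7*((r - 2)*(P + r)) = 7*((-2 + r)*(P + r)) = 7*(-2 + r)*(P + r))
S(Y, L) = -Y + 4*Y**2 (S(Y, L) = (2*Y)**2 - Y = 4*Y**2 - Y = -Y + 4*Y**2)
d(V, a) = -142 + V*a (d(V, a) = V*a - 142 = -142 + V*a)
-d(-7, S(g(0*6, 4), 8)) = -(-142 - 7*(-14*4 - 0*6 + 7*(0*6)**2 + 7*4*(0*6))*(-1 + 4*(-14*4 - 0*6 + 7*(0*6)**2 + 7*4*(0*6)))) = -(-142 - 7*(-56 - 14*0 + 7*0**2 + 7*4*0)*(-1 + 4*(-56 - 14*0 + 7*0**2 + 7*4*0))) = -(-142 - 7*(-56 + 0 + 7*0 + 0)*(-1 + 4*(-56 + 0 + 7*0 + 0))) = -(-142 - 7*(-56 + 0 + 0 + 0)*(-1 + 4*(-56 + 0 + 0 + 0))) = -(-142 - (-392)*(-1 + 4*(-56))) = -(-142 - (-392)*(-1 - 224)) = -(-142 - (-392)*(-225)) = -(-142 - 7*12600) = -(-142 - 88200) = -1*(-88342) = 88342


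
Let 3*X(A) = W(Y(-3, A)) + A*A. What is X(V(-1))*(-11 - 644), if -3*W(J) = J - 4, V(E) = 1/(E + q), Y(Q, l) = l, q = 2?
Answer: -1310/3 ≈ -436.67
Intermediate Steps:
V(E) = 1/(2 + E) (V(E) = 1/(E + 2) = 1/(2 + E))
W(J) = 4/3 - J/3 (W(J) = -(J - 4)/3 = -(-4 + J)/3 = 4/3 - J/3)
X(A) = 4/9 - A/9 + A²/3 (X(A) = ((4/3 - A/3) + A*A)/3 = ((4/3 - A/3) + A²)/3 = (4/3 + A² - A/3)/3 = 4/9 - A/9 + A²/3)
X(V(-1))*(-11 - 644) = (4/9 - 1/(9*(2 - 1)) + (1/(2 - 1))²/3)*(-11 - 644) = (4/9 - ⅑/1 + (1/1)²/3)*(-655) = (4/9 - ⅑*1 + (⅓)*1²)*(-655) = (4/9 - ⅑ + (⅓)*1)*(-655) = (4/9 - ⅑ + ⅓)*(-655) = (⅔)*(-655) = -1310/3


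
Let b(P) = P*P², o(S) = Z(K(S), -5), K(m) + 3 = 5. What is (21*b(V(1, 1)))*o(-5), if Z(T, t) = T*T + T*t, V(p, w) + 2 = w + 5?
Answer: -8064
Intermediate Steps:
K(m) = 2 (K(m) = -3 + 5 = 2)
V(p, w) = 3 + w (V(p, w) = -2 + (w + 5) = -2 + (5 + w) = 3 + w)
Z(T, t) = T² + T*t
o(S) = -6 (o(S) = 2*(2 - 5) = 2*(-3) = -6)
b(P) = P³
(21*b(V(1, 1)))*o(-5) = (21*(3 + 1)³)*(-6) = (21*4³)*(-6) = (21*64)*(-6) = 1344*(-6) = -8064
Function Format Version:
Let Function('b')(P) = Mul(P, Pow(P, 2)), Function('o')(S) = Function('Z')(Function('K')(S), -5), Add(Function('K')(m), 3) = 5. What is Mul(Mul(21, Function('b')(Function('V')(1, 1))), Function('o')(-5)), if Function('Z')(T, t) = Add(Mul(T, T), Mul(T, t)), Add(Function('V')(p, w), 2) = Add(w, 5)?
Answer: -8064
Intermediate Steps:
Function('K')(m) = 2 (Function('K')(m) = Add(-3, 5) = 2)
Function('V')(p, w) = Add(3, w) (Function('V')(p, w) = Add(-2, Add(w, 5)) = Add(-2, Add(5, w)) = Add(3, w))
Function('Z')(T, t) = Add(Pow(T, 2), Mul(T, t))
Function('o')(S) = -6 (Function('o')(S) = Mul(2, Add(2, -5)) = Mul(2, -3) = -6)
Function('b')(P) = Pow(P, 3)
Mul(Mul(21, Function('b')(Function('V')(1, 1))), Function('o')(-5)) = Mul(Mul(21, Pow(Add(3, 1), 3)), -6) = Mul(Mul(21, Pow(4, 3)), -6) = Mul(Mul(21, 64), -6) = Mul(1344, -6) = -8064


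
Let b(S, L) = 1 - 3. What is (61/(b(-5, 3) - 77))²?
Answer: 3721/6241 ≈ 0.59622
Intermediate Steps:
b(S, L) = -2
(61/(b(-5, 3) - 77))² = (61/(-2 - 77))² = (61/(-79))² = (61*(-1/79))² = (-61/79)² = 3721/6241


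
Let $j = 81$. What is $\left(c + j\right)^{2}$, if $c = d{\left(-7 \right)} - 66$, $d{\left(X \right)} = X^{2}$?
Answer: $4096$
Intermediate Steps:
$c = -17$ ($c = \left(-7\right)^{2} - 66 = 49 - 66 = -17$)
$\left(c + j\right)^{2} = \left(-17 + 81\right)^{2} = 64^{2} = 4096$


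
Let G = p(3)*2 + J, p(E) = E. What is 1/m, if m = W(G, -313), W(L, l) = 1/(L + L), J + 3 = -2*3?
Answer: -6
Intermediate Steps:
J = -9 (J = -3 - 2*3 = -3 - 6 = -9)
G = -3 (G = 3*2 - 9 = 6 - 9 = -3)
W(L, l) = 1/(2*L)
m = -⅙ (m = (½)/(-3) = (½)*(-⅓) = -⅙ ≈ -0.16667)
1/m = 1/(-⅙) = -6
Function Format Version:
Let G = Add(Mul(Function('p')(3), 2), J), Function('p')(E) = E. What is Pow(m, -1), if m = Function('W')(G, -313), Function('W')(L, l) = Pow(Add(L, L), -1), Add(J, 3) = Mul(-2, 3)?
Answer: -6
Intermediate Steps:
J = -9 (J = Add(-3, Mul(-2, 3)) = Add(-3, -6) = -9)
G = -3 (G = Add(Mul(3, 2), -9) = Add(6, -9) = -3)
Function('W')(L, l) = Mul(Rational(1, 2), Pow(L, -1)) (Function('W')(L, l) = Pow(Mul(2, L), -1) = Mul(Rational(1, 2), Pow(L, -1)))
m = Rational(-1, 6) (m = Mul(Rational(1, 2), Pow(-3, -1)) = Mul(Rational(1, 2), Rational(-1, 3)) = Rational(-1, 6) ≈ -0.16667)
Pow(m, -1) = Pow(Rational(-1, 6), -1) = -6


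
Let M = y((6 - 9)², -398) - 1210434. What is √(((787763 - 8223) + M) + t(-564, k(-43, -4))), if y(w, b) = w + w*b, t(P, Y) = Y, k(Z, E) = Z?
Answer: I*√434510 ≈ 659.17*I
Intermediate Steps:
y(w, b) = w + b*w
M = -1214007 (M = (6 - 9)²*(1 - 398) - 1210434 = (-3)²*(-397) - 1210434 = 9*(-397) - 1210434 = -3573 - 1210434 = -1214007)
√(((787763 - 8223) + M) + t(-564, k(-43, -4))) = √(((787763 - 8223) - 1214007) - 43) = √((779540 - 1214007) - 43) = √(-434467 - 43) = √(-434510) = I*√434510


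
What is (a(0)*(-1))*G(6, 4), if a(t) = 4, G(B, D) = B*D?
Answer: -96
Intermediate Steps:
(a(0)*(-1))*G(6, 4) = (4*(-1))*(6*4) = -4*24 = -96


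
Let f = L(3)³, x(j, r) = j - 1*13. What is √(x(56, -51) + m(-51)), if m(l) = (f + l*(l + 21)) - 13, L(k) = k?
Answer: 23*√3 ≈ 39.837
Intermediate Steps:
x(j, r) = -13 + j (x(j, r) = j - 13 = -13 + j)
f = 27 (f = 3³ = 27)
m(l) = 14 + l*(21 + l) (m(l) = (27 + l*(l + 21)) - 13 = (27 + l*(21 + l)) - 13 = 14 + l*(21 + l))
√(x(56, -51) + m(-51)) = √((-13 + 56) + (14 + (-51)² + 21*(-51))) = √(43 + (14 + 2601 - 1071)) = √(43 + 1544) = √1587 = 23*√3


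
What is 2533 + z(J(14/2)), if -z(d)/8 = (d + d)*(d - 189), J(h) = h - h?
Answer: 2533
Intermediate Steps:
J(h) = 0
z(d) = -16*d*(-189 + d) (z(d) = -8*(d + d)*(d - 189) = -8*2*d*(-189 + d) = -16*d*(-189 + d))
2533 + z(J(14/2)) = 2533 + 16*0*(189 - 1*0) = 2533 + 16*0*(189 + 0) = 2533 + 16*0*189 = 2533 + 0 = 2533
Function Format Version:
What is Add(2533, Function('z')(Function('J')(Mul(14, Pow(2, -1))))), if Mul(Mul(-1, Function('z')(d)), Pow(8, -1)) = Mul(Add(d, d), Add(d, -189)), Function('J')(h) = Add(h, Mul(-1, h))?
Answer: 2533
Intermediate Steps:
Function('J')(h) = 0
Function('z')(d) = Mul(-16, d, Add(-189, d)) (Function('z')(d) = Mul(-8, Mul(Add(d, d), Add(d, -189))) = Mul(-8, Mul(Mul(2, d), Add(-189, d))) = Mul(-8, Mul(2, d, Add(-189, d))) = Mul(-16, d, Add(-189, d)))
Add(2533, Function('z')(Function('J')(Mul(14, Pow(2, -1))))) = Add(2533, Mul(16, 0, Add(189, Mul(-1, 0)))) = Add(2533, Mul(16, 0, Add(189, 0))) = Add(2533, Mul(16, 0, 189)) = Add(2533, 0) = 2533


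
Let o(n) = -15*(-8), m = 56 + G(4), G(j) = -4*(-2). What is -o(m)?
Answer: -120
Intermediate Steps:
G(j) = 8
m = 64 (m = 56 + 8 = 64)
o(n) = 120
-o(m) = -1*120 = -120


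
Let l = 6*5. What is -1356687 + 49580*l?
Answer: 130713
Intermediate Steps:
l = 30
-1356687 + 49580*l = -1356687 + 49580*30 = -1356687 + 1487400 = 130713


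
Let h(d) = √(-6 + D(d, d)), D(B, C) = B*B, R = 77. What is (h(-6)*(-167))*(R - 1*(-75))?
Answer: -25384*√30 ≈ -1.3903e+5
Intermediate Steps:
D(B, C) = B²
h(d) = √(-6 + d²)
(h(-6)*(-167))*(R - 1*(-75)) = (√(-6 + (-6)²)*(-167))*(77 - 1*(-75)) = (√(-6 + 36)*(-167))*(77 + 75) = (√30*(-167))*152 = -167*√30*152 = -25384*√30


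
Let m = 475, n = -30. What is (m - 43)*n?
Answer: -12960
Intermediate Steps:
(m - 43)*n = (475 - 43)*(-30) = 432*(-30) = -12960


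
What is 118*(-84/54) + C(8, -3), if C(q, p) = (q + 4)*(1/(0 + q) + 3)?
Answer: -2629/18 ≈ -146.06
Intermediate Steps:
C(q, p) = (3 + 1/q)*(4 + q) (C(q, p) = (4 + q)*(1/q + 3) = (4 + q)*(3 + 1/q) = (3 + 1/q)*(4 + q))
118*(-84/54) + C(8, -3) = 118*(-84/54) + (13 + 3*8 + 4/8) = 118*(-84*1/54) + (13 + 24 + 4*(⅛)) = 118*(-14/9) + (13 + 24 + ½) = -1652/9 + 75/2 = -2629/18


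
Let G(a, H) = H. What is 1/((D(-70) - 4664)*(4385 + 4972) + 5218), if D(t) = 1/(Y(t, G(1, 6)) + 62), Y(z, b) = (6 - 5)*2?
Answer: -64/2792683763 ≈ -2.2917e-8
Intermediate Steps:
Y(z, b) = 2 (Y(z, b) = 1*2 = 2)
D(t) = 1/64 (D(t) = 1/(2 + 62) = 1/64)
1/((D(-70) - 4664)*(4385 + 4972) + 5218) = 1/((1/64 - 4664)*(4385 + 4972) + 5218) = 1/(-298495/64*9357 + 5218) = 1/(-2793017715/64 + 5218) = 1/(-2792683763/64) = -64/2792683763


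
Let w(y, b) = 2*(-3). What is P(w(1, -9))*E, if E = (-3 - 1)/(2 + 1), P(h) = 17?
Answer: -68/3 ≈ -22.667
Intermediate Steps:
w(y, b) = -6
E = -4/3 ≈ -1.3333
P(w(1, -9))*E = 17*(-4/3) = -68/3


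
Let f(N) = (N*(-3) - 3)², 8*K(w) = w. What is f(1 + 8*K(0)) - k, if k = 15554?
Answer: -15518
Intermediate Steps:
K(w) = w/8
f(N) = (-3 - 3*N)² (f(N) = (-3*N - 3)² = (-3 - 3*N)²)
f(1 + 8*K(0)) - k = 9*(1 + (1 + 8*((⅛)*0)))² - 1*15554 = 9*(1 + (1 + 8*0))² - 15554 = 9*(1 + (1 + 0))² - 15554 = 9*(1 + 1)² - 15554 = 9*2² - 15554 = 9*4 - 15554 = 36 - 15554 = -15518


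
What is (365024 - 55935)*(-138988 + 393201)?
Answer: 78574441957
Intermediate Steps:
(365024 - 55935)*(-138988 + 393201) = 309089*254213 = 78574441957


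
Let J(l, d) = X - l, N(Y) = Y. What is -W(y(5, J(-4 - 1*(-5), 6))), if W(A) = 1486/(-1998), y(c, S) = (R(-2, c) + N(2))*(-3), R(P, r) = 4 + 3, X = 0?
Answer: 743/999 ≈ 0.74374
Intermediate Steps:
J(l, d) = -l (J(l, d) = 0 - l = -l)
R(P, r) = 7
y(c, S) = -27 (y(c, S) = (7 + 2)*(-3) = 9*(-3) = -27)
W(A) = -743/999 (W(A) = 1486*(-1/1998) = -743/999)
-W(y(5, J(-4 - 1*(-5), 6))) = -1*(-743/999) = 743/999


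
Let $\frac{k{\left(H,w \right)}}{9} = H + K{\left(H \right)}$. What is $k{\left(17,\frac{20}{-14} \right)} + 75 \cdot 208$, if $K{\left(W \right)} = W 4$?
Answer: $16365$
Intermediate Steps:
$K{\left(W \right)} = 4 W$
$k{\left(H,w \right)} = 45 H$ ($k{\left(H,w \right)} = 9 \left(H + 4 H\right) = 9 \cdot 5 H = 45 H$)
$k{\left(17,\frac{20}{-14} \right)} + 75 \cdot 208 = 45 \cdot 17 + 75 \cdot 208 = 765 + 15600 = 16365$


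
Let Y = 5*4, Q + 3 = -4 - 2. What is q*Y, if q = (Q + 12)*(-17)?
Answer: -1020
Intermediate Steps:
Q = -9 (Q = -3 + (-4 - 2) = -3 - 6 = -9)
q = -51 (q = (-9 + 12)*(-17) = 3*(-17) = -51)
Y = 20
q*Y = -51*20 = -1020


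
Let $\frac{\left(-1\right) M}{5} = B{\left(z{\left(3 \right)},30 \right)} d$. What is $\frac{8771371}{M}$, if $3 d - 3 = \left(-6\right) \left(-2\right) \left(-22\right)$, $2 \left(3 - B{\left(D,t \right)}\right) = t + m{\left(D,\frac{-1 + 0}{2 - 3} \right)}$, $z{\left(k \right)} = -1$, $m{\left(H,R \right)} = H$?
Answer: $- \frac{17542742}{10005} \approx -1753.4$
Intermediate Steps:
$B{\left(D,t \right)} = 3 - \frac{D}{2} - \frac{t}{2}$ ($B{\left(D,t \right)} = 3 - \frac{t + D}{2} = 3 - \frac{D + t}{2} = 3 - \left(\frac{D}{2} + \frac{t}{2}\right) = 3 - \frac{D}{2} - \frac{t}{2}$)
$d = -87$ ($d = 1 + \frac{\left(-6\right) \left(-2\right) \left(-22\right)}{3} = 1 + \frac{12 \left(-22\right)}{3} = 1 + \frac{1}{3} \left(-264\right) = 1 - 88 = -87$)
$M = - \frac{10005}{2}$ ($M = - 5 \left(3 - - \frac{1}{2} - 15\right) \left(-87\right) = - 5 \left(3 + \frac{1}{2} - 15\right) \left(-87\right) = - 5 \left(\left(- \frac{23}{2}\right) \left(-87\right)\right) = \left(-5\right) \frac{2001}{2} = - \frac{10005}{2} \approx -5002.5$)
$\frac{8771371}{M} = \frac{8771371}{- \frac{10005}{2}} = 8771371 \left(- \frac{2}{10005}\right) = - \frac{17542742}{10005}$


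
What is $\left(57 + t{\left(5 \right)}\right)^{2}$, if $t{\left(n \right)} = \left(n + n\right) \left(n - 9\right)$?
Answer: $289$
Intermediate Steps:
$t{\left(n \right)} = 2 n \left(-9 + n\right)$
$\left(57 + t{\left(5 \right)}\right)^{2} = \left(57 + 2 \cdot 5 \left(-9 + 5\right)\right)^{2} = \left(57 + 2 \cdot 5 \left(-4\right)\right)^{2} = \left(57 - 40\right)^{2} = 17^{2} = 289$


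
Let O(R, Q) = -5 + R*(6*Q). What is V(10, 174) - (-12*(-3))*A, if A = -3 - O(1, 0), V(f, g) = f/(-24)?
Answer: -869/12 ≈ -72.417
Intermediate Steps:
V(f, g) = -f/24 (V(f, g) = f*(-1/24) = -f/24)
O(R, Q) = -5 + 6*Q*R
A = 2 (A = -3 - (-5 + 6*0*1) = -3 - (-5 + 0) = -3 - 1*(-5) = -3 + 5 = 2)
V(10, 174) - (-12*(-3))*A = -1/24*10 - (-12*(-3))*2 = -5/12 - 36*2 = -5/12 - 1*72 = -5/12 - 72 = -869/12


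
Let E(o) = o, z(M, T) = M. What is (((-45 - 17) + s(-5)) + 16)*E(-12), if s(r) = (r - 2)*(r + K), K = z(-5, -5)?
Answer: -288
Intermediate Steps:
K = -5
s(r) = (-5 + r)*(-2 + r) (s(r) = (r - 2)*(r - 5) = (-2 + r)*(-5 + r) = (-5 + r)*(-2 + r))
(((-45 - 17) + s(-5)) + 16)*E(-12) = (((-45 - 17) + (10 + (-5)² - 7*(-5))) + 16)*(-12) = ((-62 + (10 + 25 + 35)) + 16)*(-12) = ((-62 + 70) + 16)*(-12) = (8 + 16)*(-12) = 24*(-12) = -288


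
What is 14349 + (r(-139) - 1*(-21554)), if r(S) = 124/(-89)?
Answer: 3195243/89 ≈ 35902.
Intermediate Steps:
r(S) = -124/89 (r(S) = 124*(-1/89) = -124/89)
14349 + (r(-139) - 1*(-21554)) = 14349 + (-124/89 - 1*(-21554)) = 14349 + (-124/89 + 21554) = 14349 + 1918182/89 = 3195243/89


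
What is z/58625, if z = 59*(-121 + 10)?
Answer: -6549/58625 ≈ -0.11171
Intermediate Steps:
z = -6549 (z = 59*(-111) = -6549)
z/58625 = -6549/58625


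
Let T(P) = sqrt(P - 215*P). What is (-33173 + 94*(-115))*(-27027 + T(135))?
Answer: 1188728541 - 131949*I*sqrt(3210) ≈ 1.1887e+9 - 7.4758e+6*I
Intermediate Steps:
T(P) = sqrt(214)*sqrt(-P) (T(P) = sqrt(-214*P) = sqrt(214)*sqrt(-P))
(-33173 + 94*(-115))*(-27027 + T(135)) = (-33173 + 94*(-115))*(-27027 + sqrt(214)*sqrt(-1*135)) = (-33173 - 10810)*(-27027 + sqrt(214)*sqrt(-135)) = -43983*(-27027 + sqrt(214)*(3*I*sqrt(15))) = -43983*(-27027 + 3*I*sqrt(3210)) = 1188728541 - 131949*I*sqrt(3210)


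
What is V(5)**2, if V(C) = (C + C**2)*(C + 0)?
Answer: 22500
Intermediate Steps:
V(C) = C*(C + C**2) (V(C) = (C + C**2)*C = C*(C + C**2))
V(5)**2 = (5**2*(1 + 5))**2 = (25*6)**2 = 150**2 = 22500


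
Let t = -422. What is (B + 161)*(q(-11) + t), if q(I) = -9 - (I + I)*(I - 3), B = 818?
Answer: -723481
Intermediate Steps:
q(I) = -9 - 2*I*(-3 + I)
(B + 161)*(q(-11) + t) = (818 + 161)*((-9 - 2*(-11)² + 6*(-11)) - 422) = 979*((-9 - 2*121 - 66) - 422) = 979*((-9 - 242 - 66) - 422) = 979*(-317 - 422) = 979*(-739) = -723481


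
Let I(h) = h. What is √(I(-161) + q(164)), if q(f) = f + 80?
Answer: √83 ≈ 9.1104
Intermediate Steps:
q(f) = 80 + f
√(I(-161) + q(164)) = √(-161 + (80 + 164)) = √(-161 + 244) = √83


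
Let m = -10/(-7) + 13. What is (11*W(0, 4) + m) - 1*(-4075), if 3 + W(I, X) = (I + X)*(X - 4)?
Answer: 28395/7 ≈ 4056.4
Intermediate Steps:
W(I, X) = -3 + (-4 + X)*(I + X) (W(I, X) = -3 + (I + X)*(X - 4) = -3 + (I + X)*(-4 + X) = -3 + (-4 + X)*(I + X))
m = 101/7 (m = -10*(-1/7) + 13 = 10/7 + 13 = 101/7 ≈ 14.429)
(11*W(0, 4) + m) - 1*(-4075) = (11*(-3 + 4**2 - 4*0 - 4*4 + 0*4) + 101/7) - 1*(-4075) = (11*(-3 + 16 + 0 - 16 + 0) + 101/7) + 4075 = (11*(-3) + 101/7) + 4075 = (-33 + 101/7) + 4075 = -130/7 + 4075 = 28395/7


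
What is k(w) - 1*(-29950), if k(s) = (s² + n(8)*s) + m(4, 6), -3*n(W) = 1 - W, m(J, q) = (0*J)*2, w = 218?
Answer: 233948/3 ≈ 77983.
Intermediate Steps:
m(J, q) = 0 (m(J, q) = 0*2 = 0)
n(W) = -⅓ + W/3 (n(W) = -(1 - W)/3 = -⅓ + W/3)
k(s) = s² + 7*s/3 (k(s) = (s² + (-⅓ + (⅓)*8)*s) + 0 = (s² + (-⅓ + 8/3)*s) + 0 = (s² + 7*s/3) + 0 = s² + 7*s/3)
k(w) - 1*(-29950) = (⅓)*218*(7 + 3*218) - 1*(-29950) = (⅓)*218*(7 + 654) + 29950 = (⅓)*218*661 + 29950 = 144098/3 + 29950 = 233948/3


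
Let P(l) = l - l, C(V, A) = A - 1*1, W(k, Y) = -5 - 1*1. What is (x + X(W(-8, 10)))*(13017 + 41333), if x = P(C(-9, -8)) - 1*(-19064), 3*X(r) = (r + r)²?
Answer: 1038737200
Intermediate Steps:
W(k, Y) = -6 (W(k, Y) = -5 - 1 = -6)
C(V, A) = -1 + A (C(V, A) = A - 1 = -1 + A)
X(r) = 4*r²/3 (X(r) = (r + r)²/3 = (2*r)²/3 = (4*r²)/3 = 4*r²/3)
P(l) = 0
x = 19064 (x = 0 - 1*(-19064) = 0 + 19064 = 19064)
(x + X(W(-8, 10)))*(13017 + 41333) = (19064 + (4/3)*(-6)²)*(13017 + 41333) = (19064 + (4/3)*36)*54350 = (19064 + 48)*54350 = 19112*54350 = 1038737200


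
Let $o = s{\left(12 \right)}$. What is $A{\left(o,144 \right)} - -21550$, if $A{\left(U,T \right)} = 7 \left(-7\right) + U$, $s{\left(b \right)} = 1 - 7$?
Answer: $21495$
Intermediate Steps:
$s{\left(b \right)} = -6$ ($s{\left(b \right)} = 1 - 7 = -6$)
$o = -6$
$A{\left(U,T \right)} = -49 + U$
$A{\left(o,144 \right)} - -21550 = \left(-49 - 6\right) - -21550 = -55 + 21550 = 21495$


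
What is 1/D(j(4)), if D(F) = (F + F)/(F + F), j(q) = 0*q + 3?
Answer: 1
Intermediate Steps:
j(q) = 3 (j(q) = 0 + 3 = 3)
D(F) = 1 (D(F) = (2*F)/((2*F)) = (2*F)*(1/(2*F)) = 1)
1/D(j(4)) = 1/1 = 1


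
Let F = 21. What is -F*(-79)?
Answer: 1659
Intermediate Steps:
-F*(-79) = -21*(-79) = -1*(-1659) = 1659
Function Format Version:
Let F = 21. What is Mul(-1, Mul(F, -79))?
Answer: 1659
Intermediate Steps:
Mul(-1, Mul(F, -79)) = Mul(-1, Mul(21, -79)) = Mul(-1, -1659) = 1659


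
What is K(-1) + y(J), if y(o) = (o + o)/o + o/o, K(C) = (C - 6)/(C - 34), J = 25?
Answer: 16/5 ≈ 3.2000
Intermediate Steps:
K(C) = (-6 + C)/(-34 + C)
y(o) = 3 (y(o) = (2*o)/o + 1 = 2 + 1 = 3)
K(-1) + y(J) = (-6 - 1)/(-34 - 1) + 3 = -7/(-35) + 3 = -1/35*(-7) + 3 = ⅕ + 3 = 16/5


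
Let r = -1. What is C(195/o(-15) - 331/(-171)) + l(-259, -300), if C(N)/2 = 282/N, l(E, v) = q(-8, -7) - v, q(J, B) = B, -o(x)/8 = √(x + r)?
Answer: 391344405413/1224079489 - 102909605760*I/1224079489 ≈ 319.71 - 84.071*I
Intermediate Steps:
o(x) = -8*√(-1 + x) (o(x) = -8*√(x - 1) = -8*√(-1 + x))
l(E, v) = -7 - v
C(N) = 564/N (C(N) = 2*(282/N) = 564/N)
C(195/o(-15) - 331/(-171)) + l(-259, -300) = 564/(195/((-8*√(-1 - 15))) - 331/(-171)) + (-7 - 1*(-300)) = 564/(195/((-32*I)) - 331*(-1/171)) + (-7 + 300) = 564/(195/((-32*I)) + 331/171) + 293 = 564/(195*(I/32) + 331/171) + 293 = 564/(195*I/32 + 331/171) + 293 = 564/(331/171 + 195*I/32) + 293 = 564*(29942784*(331/171 - 195*I/32)/1224079489) + 293 = 16887730176*(331/171 - 195*I/32)/1224079489 + 293 = 293 + 16887730176*(331/171 - 195*I/32)/1224079489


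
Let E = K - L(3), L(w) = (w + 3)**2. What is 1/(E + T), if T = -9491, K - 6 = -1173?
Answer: -1/10694 ≈ -9.3510e-5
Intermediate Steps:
K = -1167 (K = 6 - 1173 = -1167)
L(w) = (3 + w)**2
E = -1203 (E = -1167 - (3 + 3)**2 = -1167 - 1*6**2 = -1167 - 1*36 = -1167 - 36 = -1203)
1/(E + T) = 1/(-1203 - 9491) = 1/(-10694) = -1/10694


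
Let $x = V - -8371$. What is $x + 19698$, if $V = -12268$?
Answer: $15801$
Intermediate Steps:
$x = -3897$ ($x = -12268 - -8371 = -12268 + 8371 = -3897$)
$x + 19698 = -3897 + 19698 = 15801$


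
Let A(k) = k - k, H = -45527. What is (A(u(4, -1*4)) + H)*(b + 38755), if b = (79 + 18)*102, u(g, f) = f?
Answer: -2214843023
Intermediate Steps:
A(k) = 0
b = 9894 (b = 97*102 = 9894)
(A(u(4, -1*4)) + H)*(b + 38755) = (0 - 45527)*(9894 + 38755) = -45527*48649 = -2214843023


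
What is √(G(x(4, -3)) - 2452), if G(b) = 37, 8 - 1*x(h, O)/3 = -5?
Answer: I*√2415 ≈ 49.143*I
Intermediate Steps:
x(h, O) = 39 (x(h, O) = 24 - 3*(-5) = 24 + 15 = 39)
√(G(x(4, -3)) - 2452) = √(37 - 2452) = √(-2415) = I*√2415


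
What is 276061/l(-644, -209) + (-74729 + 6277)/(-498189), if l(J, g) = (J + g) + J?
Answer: -15269786765/82865437 ≈ -184.27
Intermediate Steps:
l(J, g) = g + 2*J
276061/l(-644, -209) + (-74729 + 6277)/(-498189) = 276061/(-209 + 2*(-644)) + (-74729 + 6277)/(-498189) = 276061/(-209 - 1288) - 68452*(-1/498189) = 276061/(-1497) + 68452/498189 = 276061*(-1/1497) + 68452/498189 = -276061/1497 + 68452/498189 = -15269786765/82865437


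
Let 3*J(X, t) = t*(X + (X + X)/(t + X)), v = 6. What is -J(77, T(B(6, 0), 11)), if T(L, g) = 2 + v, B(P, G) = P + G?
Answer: -17864/85 ≈ -210.16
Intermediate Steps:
B(P, G) = G + P
T(L, g) = 8 (T(L, g) = 2 + 6 = 8)
J(X, t) = t*(X + 2*X/(X + t))/3 (J(X, t) = (t*(X + (X + X)/(t + X)))/3 = (t*(X + (2*X)/(X + t)))/3 = (t*(X + 2*X/(X + t)))/3 = t*(X + 2*X/(X + t))/3)
-J(77, T(B(6, 0), 11)) = -77*8*(2 + 77 + 8)/(3*(77 + 8)) = -77*8*87/(3*85) = -1*17864/85 = -17864/85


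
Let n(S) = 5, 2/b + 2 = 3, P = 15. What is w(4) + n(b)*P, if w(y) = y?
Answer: 79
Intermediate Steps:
b = 2 (b = 2/(-2 + 3) = 2/1 = 2*1 = 2)
w(4) + n(b)*P = 4 + 5*15 = 4 + 75 = 79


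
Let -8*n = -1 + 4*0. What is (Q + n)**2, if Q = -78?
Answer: 388129/64 ≈ 6064.5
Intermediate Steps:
n = 1/8 (n = -(-1 + 4*0)/8 = -(-1 + 0)/8 = -1/8*(-1) = 1/8 ≈ 0.12500)
(Q + n)**2 = (-78 + 1/8)**2 = (-623/8)**2 = 388129/64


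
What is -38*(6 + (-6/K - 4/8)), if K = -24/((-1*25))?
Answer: 57/2 ≈ 28.500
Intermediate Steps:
K = 24/25 (K = -24/(-25) = -24*(-1/25) = 24/25 ≈ 0.96000)
-38*(6 + (-6/K - 4/8)) = -38*(6 + (-6/24/25 - 4/8)) = -38*(6 + (-6*25/24 - 4*⅛)) = -38*(6 + (-25/4 - ½)) = -38*(6 - 27/4) = -38*(-¾) = 57/2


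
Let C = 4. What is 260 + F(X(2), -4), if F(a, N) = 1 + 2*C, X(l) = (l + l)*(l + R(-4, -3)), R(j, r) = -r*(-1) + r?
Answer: 269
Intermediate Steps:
R(j, r) = 2*r (R(j, r) = r + r = 2*r)
X(l) = 2*l*(-6 + l) (X(l) = (l + l)*(l + 2*(-3)) = (2*l)*(l - 6) = (2*l)*(-6 + l) = 2*l*(-6 + l))
F(a, N) = 9 (F(a, N) = 1 + 2*4 = 1 + 8 = 9)
260 + F(X(2), -4) = 260 + 9 = 269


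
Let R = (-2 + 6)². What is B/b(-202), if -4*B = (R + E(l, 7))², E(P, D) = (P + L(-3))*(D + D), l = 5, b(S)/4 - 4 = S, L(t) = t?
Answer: 11/18 ≈ 0.61111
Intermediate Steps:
b(S) = 16 + 4*S
E(P, D) = 2*D*(-3 + P) (E(P, D) = (P - 3)*(D + D) = (-3 + P)*(2*D) = 2*D*(-3 + P))
R = 16 (R = 4² = 16)
B = -484 (B = -(16 + 2*7*(-3 + 5))²/4 = -(16 + 2*7*2)²/4 = -(16 + 28)²/4 = -¼*44² = -¼*1936 = -484)
B/b(-202) = -484/(16 + 4*(-202)) = -484/(16 - 808) = -484/(-792) = -484*(-1/792) = 11/18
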